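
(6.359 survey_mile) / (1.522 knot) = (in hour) 3.631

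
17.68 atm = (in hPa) 1.791e+04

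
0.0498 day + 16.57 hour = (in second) 6.395e+04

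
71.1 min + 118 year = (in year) 118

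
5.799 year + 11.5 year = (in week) 902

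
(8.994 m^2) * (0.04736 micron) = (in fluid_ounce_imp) 0.01499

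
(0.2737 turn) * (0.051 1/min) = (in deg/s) 0.08375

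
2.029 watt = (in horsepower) 0.002721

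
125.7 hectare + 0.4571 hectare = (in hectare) 126.2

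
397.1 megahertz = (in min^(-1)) 2.383e+10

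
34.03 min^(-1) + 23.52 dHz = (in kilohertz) 0.002919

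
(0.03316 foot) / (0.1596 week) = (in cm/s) 1.047e-05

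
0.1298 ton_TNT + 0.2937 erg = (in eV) 3.39e+27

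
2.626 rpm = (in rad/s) 0.275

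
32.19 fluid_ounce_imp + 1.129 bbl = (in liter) 180.4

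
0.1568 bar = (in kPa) 15.68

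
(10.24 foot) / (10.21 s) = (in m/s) 0.3057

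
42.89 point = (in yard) 0.01655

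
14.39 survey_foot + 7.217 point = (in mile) 0.002727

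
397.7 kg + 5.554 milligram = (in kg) 397.7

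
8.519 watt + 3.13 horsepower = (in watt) 2343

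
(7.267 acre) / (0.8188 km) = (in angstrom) 3.592e+11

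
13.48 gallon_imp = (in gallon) 16.19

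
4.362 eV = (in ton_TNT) 1.67e-28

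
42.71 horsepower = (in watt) 3.185e+04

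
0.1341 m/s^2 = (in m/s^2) 0.1341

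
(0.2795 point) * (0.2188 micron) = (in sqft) 2.322e-10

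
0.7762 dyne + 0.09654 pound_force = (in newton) 0.4294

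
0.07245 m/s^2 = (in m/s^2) 0.07245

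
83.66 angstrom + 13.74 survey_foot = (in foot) 13.74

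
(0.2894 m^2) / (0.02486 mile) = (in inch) 0.2848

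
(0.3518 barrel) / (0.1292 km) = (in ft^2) 0.00466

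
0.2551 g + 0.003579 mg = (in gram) 0.2551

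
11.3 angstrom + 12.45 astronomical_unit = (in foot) 6.111e+12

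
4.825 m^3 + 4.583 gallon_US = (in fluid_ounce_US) 1.637e+05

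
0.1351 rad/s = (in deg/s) 7.741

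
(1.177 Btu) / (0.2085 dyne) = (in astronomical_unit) 0.003981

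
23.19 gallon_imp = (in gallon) 27.85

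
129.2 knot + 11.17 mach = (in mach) 11.37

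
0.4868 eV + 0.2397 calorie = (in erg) 1.003e+07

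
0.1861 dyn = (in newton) 1.861e-06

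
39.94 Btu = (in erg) 4.214e+11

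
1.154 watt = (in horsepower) 0.001548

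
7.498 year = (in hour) 6.568e+04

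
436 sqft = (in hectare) 0.004051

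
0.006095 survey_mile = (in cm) 980.9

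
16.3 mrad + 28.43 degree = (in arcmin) 1762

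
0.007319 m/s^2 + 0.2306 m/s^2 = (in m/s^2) 0.2379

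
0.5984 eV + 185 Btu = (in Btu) 185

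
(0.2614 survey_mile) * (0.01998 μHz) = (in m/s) 8.405e-06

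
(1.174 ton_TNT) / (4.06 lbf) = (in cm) 2.72e+10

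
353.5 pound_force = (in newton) 1572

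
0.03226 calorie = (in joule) 0.135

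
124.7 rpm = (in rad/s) 13.06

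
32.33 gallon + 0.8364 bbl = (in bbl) 1.606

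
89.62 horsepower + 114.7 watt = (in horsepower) 89.77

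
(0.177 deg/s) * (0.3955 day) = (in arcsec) 2.177e+07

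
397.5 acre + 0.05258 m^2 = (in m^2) 1.609e+06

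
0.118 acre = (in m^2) 477.5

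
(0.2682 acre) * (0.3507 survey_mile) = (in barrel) 3.853e+06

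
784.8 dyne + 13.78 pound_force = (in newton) 61.3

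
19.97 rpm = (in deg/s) 119.8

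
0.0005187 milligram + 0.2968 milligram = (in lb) 6.555e-07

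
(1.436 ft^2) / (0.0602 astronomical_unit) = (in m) 1.481e-11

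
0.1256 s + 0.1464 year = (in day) 53.44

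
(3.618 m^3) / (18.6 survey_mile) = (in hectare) 1.209e-08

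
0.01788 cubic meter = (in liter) 17.88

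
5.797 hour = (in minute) 347.8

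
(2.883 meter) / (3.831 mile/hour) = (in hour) 0.0004676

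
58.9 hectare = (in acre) 145.5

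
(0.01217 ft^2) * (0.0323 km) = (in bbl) 0.2297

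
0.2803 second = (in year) 8.888e-09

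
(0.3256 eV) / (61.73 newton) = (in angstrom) 8.451e-12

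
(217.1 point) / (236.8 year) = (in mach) 3.012e-14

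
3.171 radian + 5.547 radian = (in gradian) 555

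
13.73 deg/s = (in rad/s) 0.2396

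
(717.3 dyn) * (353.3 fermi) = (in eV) 1.582e+04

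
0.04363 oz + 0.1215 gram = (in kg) 0.001358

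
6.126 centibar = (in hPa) 61.26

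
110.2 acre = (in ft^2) 4.8e+06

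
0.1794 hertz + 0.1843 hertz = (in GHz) 3.637e-10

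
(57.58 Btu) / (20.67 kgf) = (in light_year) 3.168e-14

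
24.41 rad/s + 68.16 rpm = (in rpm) 301.3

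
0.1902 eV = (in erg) 3.047e-13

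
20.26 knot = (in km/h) 37.52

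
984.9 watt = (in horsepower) 1.321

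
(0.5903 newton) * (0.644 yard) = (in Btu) 0.0003295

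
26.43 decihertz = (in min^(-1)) 158.6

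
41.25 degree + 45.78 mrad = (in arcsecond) 1.579e+05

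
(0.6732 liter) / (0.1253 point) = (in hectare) 0.001523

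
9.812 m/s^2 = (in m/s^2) 9.812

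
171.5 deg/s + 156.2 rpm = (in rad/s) 19.35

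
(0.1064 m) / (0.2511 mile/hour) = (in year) 3.006e-08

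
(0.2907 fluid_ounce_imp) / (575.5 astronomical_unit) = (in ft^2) 1.033e-18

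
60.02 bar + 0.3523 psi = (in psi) 870.9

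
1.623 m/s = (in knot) 3.155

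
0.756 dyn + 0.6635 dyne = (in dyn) 1.419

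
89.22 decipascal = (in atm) 8.805e-05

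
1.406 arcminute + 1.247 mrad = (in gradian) 0.1054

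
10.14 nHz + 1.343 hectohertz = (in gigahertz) 1.343e-07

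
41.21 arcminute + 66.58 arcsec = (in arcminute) 42.32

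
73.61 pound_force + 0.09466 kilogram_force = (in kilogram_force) 33.48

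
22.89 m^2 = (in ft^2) 246.4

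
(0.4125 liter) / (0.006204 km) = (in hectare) 6.649e-09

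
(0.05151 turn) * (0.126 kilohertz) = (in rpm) 389.4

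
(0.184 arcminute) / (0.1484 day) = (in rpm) 3.986e-08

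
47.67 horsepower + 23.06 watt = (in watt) 3.557e+04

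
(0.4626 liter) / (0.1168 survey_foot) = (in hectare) 1.299e-06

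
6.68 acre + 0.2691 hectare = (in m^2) 2.972e+04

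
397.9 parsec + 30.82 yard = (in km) 1.228e+16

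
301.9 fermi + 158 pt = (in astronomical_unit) 3.726e-13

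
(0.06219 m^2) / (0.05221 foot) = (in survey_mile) 0.002428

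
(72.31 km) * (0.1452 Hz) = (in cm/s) 1.05e+06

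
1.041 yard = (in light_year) 1.006e-16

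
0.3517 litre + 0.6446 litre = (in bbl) 0.006267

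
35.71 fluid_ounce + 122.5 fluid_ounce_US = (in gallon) 1.236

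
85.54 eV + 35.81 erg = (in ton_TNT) 8.559e-16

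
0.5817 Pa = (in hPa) 0.005817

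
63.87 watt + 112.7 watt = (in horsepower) 0.2368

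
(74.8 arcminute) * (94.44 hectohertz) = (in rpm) 1962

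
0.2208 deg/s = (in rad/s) 0.003854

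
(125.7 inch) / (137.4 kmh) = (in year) 2.653e-09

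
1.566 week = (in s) 9.471e+05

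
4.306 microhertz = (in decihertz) 4.306e-05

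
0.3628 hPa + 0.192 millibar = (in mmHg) 0.4161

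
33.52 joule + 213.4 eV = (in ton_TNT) 8.011e-09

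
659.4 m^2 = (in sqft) 7098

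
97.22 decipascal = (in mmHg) 0.07292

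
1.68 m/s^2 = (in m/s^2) 1.68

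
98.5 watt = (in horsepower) 0.1321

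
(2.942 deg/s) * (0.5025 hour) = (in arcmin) 3.193e+05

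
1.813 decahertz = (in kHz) 0.01813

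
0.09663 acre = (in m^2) 391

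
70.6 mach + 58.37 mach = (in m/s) 4.391e+04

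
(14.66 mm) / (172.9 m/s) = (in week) 1.402e-10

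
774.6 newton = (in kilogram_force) 78.99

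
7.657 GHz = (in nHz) 7.657e+18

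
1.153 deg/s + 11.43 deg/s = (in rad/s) 0.2196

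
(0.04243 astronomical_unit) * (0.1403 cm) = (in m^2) 8.905e+06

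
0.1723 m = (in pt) 488.4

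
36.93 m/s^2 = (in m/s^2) 36.93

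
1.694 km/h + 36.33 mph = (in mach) 0.04908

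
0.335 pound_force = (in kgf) 0.152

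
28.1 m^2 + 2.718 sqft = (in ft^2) 305.2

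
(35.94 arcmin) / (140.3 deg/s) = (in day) 4.941e-08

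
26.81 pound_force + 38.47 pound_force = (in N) 290.4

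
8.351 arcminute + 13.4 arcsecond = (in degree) 0.1429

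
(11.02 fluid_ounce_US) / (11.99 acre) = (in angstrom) 67.17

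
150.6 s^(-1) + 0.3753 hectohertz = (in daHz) 18.81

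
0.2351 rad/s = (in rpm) 2.245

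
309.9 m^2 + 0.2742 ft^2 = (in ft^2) 3336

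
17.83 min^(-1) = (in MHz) 2.972e-07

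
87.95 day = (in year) 0.241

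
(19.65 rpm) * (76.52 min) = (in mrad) 9.448e+06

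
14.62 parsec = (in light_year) 47.68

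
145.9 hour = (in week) 0.8685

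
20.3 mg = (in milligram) 20.3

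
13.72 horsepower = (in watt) 1.023e+04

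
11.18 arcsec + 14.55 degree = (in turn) 0.04043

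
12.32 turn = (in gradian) 4928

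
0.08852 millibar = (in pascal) 8.852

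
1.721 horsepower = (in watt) 1283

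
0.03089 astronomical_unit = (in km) 4.621e+06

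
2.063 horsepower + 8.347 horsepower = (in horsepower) 10.41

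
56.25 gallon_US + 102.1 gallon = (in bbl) 3.77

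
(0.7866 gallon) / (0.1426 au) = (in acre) 3.449e-17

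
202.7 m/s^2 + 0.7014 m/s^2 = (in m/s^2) 203.4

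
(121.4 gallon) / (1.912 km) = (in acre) 5.939e-08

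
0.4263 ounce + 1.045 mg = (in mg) 1.209e+04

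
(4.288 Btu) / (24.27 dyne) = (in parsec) 6.041e-10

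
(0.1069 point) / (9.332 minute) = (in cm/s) 6.735e-06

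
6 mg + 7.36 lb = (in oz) 117.8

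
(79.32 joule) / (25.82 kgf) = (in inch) 12.33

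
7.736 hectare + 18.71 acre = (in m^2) 1.531e+05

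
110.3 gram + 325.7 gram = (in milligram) 4.36e+05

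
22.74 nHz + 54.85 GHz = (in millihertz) 5.485e+13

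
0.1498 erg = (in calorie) 3.58e-09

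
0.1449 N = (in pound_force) 0.03257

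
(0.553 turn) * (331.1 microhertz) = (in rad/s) 0.00115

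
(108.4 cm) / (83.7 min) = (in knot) 0.0004196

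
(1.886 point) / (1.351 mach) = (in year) 4.586e-14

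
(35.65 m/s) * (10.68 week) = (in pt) 6.527e+11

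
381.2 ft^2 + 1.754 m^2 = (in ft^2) 400.1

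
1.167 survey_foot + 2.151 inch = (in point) 1163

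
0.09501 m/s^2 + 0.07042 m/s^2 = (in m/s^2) 0.1654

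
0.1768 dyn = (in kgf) 1.803e-07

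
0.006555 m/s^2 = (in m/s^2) 0.006555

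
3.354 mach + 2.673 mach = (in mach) 6.027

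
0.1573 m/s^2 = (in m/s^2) 0.1573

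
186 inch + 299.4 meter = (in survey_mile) 0.189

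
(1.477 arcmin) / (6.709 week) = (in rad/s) 1.059e-10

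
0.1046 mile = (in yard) 184.1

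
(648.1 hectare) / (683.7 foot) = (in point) 8.816e+07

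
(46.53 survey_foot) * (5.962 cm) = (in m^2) 0.8456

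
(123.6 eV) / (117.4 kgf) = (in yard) 1.881e-20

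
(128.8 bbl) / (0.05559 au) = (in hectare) 2.462e-13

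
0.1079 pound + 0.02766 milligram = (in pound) 0.1079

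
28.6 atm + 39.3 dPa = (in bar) 28.98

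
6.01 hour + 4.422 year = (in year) 4.423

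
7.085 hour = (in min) 425.1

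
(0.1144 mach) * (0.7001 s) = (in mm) 2.727e+04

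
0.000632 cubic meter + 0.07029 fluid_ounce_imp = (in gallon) 0.1675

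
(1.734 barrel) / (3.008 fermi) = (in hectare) 9.165e+09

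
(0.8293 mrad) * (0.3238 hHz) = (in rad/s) 0.02685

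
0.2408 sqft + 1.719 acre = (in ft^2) 7.488e+04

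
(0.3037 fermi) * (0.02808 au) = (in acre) 3.152e-10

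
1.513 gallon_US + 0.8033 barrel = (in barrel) 0.8393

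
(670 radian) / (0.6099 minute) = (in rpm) 174.8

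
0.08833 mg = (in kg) 8.833e-08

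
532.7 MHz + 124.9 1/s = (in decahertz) 5.327e+07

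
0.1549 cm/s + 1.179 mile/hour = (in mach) 0.001552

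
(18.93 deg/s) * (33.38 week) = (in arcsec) 1.376e+12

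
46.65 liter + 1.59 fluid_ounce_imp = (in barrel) 0.2937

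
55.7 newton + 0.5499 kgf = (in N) 61.09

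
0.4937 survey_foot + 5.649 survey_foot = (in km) 0.001872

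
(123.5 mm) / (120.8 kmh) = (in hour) 1.022e-06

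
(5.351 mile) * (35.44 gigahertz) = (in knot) 5.933e+14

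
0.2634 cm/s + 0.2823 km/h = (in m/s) 0.08105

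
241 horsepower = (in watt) 1.797e+05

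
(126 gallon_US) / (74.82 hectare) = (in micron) 0.6375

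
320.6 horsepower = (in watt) 2.391e+05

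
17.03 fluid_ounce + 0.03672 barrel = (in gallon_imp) 1.395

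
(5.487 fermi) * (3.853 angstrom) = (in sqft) 2.276e-23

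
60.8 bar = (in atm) 60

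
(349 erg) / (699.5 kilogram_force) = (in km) 5.088e-12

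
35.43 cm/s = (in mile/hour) 0.7925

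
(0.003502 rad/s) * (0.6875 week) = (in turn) 231.8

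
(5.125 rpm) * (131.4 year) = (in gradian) 1.416e+11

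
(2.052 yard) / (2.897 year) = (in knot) 3.992e-08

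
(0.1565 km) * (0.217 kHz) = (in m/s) 3.396e+04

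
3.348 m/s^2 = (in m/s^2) 3.348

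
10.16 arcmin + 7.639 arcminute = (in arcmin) 17.8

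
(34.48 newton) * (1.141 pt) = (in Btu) 1.315e-05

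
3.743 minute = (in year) 7.121e-06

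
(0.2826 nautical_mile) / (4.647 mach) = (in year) 1.049e-08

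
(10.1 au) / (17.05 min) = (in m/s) 1.477e+09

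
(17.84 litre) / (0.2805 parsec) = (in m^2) 2.061e-18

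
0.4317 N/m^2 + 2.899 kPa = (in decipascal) 2.899e+04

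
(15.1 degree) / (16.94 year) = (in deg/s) 2.827e-08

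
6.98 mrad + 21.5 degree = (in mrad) 382.2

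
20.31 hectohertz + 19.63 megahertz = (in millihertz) 1.963e+10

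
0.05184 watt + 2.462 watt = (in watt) 2.514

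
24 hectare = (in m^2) 2.4e+05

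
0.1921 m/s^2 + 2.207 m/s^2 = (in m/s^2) 2.399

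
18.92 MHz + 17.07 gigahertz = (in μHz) 1.709e+16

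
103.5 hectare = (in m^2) 1.035e+06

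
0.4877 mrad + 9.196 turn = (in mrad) 5.778e+04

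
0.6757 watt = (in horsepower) 0.0009061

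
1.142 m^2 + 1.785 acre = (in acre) 1.785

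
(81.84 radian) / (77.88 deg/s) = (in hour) 0.01672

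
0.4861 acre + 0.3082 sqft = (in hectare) 0.1967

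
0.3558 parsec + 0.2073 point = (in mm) 1.098e+19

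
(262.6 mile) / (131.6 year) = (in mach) 2.991e-07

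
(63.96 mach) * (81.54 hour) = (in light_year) 6.757e-07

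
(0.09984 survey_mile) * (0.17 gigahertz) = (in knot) 5.31e+10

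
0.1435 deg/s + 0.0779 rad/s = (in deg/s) 4.607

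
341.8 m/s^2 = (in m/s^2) 341.8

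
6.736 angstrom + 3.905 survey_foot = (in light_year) 1.258e-16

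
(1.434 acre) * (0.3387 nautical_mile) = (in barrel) 2.29e+07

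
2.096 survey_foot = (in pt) 1811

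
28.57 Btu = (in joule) 3.014e+04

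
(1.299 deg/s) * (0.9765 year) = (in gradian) 4.445e+07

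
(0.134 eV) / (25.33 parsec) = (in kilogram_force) 2.801e-39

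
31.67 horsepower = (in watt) 2.362e+04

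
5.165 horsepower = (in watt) 3852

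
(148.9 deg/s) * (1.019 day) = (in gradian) 1.457e+07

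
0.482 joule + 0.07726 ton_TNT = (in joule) 3.233e+08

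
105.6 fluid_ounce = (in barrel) 0.01964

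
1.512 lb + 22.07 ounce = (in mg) 1.312e+06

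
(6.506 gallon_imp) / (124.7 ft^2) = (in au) 1.707e-14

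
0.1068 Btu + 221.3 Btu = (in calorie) 5.583e+04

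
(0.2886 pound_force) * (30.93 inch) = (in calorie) 0.241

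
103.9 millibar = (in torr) 77.93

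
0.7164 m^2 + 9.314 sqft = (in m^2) 1.582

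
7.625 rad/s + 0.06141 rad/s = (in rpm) 73.4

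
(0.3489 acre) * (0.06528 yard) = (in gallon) 2.226e+04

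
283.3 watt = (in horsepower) 0.3799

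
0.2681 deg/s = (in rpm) 0.04468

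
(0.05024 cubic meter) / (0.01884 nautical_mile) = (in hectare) 1.44e-07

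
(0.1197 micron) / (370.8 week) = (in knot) 1.038e-15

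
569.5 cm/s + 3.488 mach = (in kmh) 4296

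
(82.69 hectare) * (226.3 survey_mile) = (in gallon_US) 7.956e+13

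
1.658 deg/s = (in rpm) 0.2763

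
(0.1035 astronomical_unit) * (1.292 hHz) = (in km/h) 7.202e+12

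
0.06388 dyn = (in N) 6.388e-07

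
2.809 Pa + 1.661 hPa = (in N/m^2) 168.9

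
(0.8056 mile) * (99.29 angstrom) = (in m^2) 1.287e-05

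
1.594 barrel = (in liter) 253.4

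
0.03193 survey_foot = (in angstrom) 9.732e+07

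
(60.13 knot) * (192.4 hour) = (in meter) 2.143e+07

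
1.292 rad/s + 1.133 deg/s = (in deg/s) 75.16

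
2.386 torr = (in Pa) 318.1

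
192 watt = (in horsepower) 0.2575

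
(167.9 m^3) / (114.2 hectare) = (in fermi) 1.47e+11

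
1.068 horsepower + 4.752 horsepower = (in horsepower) 5.82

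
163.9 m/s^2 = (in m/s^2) 163.9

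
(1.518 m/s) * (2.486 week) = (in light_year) 2.412e-10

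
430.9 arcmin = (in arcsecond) 2.585e+04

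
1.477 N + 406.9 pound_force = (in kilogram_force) 184.7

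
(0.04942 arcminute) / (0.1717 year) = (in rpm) 2.535e-11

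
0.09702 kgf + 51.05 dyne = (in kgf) 0.09707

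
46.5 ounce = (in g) 1318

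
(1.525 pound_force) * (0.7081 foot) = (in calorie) 0.3499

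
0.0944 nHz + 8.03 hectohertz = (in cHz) 8.03e+04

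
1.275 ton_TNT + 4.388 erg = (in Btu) 5.056e+06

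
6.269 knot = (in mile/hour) 7.214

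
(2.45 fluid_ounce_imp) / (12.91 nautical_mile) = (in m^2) 2.912e-09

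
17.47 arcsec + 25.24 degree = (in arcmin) 1515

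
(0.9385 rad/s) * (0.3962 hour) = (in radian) 1339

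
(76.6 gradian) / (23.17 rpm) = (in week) 8.199e-07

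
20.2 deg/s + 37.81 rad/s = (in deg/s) 2187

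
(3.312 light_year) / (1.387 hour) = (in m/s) 6.275e+12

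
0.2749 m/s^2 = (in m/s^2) 0.2749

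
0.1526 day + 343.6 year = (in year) 343.6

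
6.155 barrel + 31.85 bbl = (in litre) 6042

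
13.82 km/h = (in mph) 8.587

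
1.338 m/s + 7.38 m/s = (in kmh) 31.38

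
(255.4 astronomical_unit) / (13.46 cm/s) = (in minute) 4.731e+12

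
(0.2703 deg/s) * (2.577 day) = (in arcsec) 2.167e+08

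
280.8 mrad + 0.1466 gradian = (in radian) 0.2831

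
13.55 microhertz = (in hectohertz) 1.355e-07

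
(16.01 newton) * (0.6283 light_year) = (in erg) 9.517e+23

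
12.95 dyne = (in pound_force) 2.911e-05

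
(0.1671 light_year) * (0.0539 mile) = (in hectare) 1.371e+13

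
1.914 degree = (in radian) 0.03341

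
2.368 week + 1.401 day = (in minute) 2.589e+04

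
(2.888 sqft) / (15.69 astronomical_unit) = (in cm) 1.143e-11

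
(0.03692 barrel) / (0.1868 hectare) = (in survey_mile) 1.953e-09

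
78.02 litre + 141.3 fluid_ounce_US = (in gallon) 21.71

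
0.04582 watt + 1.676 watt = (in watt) 1.722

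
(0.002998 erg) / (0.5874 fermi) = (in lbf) 1.147e+05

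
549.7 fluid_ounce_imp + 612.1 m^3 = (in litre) 6.121e+05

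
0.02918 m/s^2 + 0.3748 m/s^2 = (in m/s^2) 0.404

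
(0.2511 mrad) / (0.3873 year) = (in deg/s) 1.178e-09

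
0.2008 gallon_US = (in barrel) 0.004781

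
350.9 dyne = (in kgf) 0.0003578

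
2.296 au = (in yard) 3.756e+11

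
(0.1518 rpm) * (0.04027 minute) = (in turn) 0.006113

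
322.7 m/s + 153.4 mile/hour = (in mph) 875.3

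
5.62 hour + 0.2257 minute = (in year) 0.000642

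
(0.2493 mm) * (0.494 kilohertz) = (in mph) 0.2755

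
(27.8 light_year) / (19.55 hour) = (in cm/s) 3.737e+14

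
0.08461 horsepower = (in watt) 63.09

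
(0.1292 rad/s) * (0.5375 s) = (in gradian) 4.421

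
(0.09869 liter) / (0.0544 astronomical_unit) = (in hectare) 1.213e-18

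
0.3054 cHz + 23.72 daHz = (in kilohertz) 0.2372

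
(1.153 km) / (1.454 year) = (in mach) 7.385e-08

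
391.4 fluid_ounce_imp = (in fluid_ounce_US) 376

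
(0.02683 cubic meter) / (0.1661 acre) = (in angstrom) 3.991e+05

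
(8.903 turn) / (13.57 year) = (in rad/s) 1.307e-07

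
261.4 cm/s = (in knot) 5.081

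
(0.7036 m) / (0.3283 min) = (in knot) 0.06943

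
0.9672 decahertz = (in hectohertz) 0.09672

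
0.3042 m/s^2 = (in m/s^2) 0.3042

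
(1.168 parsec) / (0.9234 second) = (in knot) 7.587e+16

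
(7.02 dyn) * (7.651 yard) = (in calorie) 0.0001174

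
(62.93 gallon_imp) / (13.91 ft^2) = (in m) 0.2214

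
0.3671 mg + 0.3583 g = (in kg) 0.0003587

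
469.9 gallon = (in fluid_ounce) 6.015e+04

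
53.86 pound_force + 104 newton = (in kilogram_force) 35.04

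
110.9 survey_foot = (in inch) 1331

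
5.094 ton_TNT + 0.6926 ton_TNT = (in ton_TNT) 5.787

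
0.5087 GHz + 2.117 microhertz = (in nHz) 5.087e+17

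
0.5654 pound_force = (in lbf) 0.5654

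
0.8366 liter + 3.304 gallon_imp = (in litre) 15.86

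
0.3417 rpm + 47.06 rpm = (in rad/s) 4.964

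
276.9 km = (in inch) 1.09e+07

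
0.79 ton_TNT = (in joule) 3.305e+09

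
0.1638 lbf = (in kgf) 0.0743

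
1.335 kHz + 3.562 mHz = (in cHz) 1.335e+05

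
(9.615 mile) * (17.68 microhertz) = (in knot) 0.5318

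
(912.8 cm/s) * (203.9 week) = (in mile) 6.994e+05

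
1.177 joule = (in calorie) 0.2813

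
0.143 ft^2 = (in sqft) 0.143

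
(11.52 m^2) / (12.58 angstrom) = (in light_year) 9.679e-07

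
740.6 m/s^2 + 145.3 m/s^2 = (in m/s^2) 885.9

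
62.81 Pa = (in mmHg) 0.4711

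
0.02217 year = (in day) 8.092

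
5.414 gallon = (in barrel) 0.1289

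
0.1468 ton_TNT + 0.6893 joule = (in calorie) 1.468e+08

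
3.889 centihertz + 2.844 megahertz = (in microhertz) 2.844e+12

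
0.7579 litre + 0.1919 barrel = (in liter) 31.27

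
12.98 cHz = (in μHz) 1.298e+05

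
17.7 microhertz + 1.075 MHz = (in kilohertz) 1075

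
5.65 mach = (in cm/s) 1.924e+05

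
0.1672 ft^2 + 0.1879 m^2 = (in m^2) 0.2034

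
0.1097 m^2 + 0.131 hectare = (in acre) 0.3237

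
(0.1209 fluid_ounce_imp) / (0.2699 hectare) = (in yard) 1.392e-09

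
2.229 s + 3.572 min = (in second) 216.5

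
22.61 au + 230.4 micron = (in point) 9.588e+15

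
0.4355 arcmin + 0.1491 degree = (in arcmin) 9.382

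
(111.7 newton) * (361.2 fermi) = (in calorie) 9.643e-12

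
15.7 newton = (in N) 15.7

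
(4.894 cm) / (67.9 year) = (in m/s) 2.286e-11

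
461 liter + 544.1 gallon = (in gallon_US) 665.9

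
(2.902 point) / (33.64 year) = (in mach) 2.834e-15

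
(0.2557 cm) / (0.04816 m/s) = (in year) 1.684e-09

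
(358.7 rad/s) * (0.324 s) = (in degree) 6659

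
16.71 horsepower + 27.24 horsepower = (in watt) 3.277e+04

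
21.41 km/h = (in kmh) 21.41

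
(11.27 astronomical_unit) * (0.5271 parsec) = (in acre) 6.776e+24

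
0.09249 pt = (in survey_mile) 2.027e-08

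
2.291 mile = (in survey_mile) 2.291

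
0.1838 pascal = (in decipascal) 1.838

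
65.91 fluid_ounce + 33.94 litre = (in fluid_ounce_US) 1214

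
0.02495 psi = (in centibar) 0.172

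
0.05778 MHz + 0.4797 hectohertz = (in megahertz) 0.05783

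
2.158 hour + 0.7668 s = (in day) 0.08993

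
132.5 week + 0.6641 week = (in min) 1.342e+06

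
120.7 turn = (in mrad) 7.584e+05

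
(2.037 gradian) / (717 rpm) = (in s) 0.0004262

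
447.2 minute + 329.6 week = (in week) 329.6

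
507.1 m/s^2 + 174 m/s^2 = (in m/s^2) 681.1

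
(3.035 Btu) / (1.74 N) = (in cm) 1.84e+05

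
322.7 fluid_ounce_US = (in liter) 9.543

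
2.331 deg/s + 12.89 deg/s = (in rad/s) 0.2657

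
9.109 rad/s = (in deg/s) 521.9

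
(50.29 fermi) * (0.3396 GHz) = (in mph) 3.82e-05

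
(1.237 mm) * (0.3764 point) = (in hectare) 1.643e-11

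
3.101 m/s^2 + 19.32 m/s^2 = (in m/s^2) 22.42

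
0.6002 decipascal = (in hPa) 0.0006002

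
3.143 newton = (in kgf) 0.3205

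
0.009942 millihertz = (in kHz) 9.942e-09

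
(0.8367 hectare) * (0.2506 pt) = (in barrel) 4.653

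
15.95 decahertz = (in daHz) 15.95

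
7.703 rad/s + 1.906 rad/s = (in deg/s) 550.6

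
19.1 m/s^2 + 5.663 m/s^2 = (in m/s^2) 24.76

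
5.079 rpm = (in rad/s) 0.5319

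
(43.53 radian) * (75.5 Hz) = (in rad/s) 3287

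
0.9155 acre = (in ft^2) 3.988e+04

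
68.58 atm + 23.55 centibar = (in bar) 69.72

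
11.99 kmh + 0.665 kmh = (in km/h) 12.65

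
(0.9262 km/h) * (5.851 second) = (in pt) 4267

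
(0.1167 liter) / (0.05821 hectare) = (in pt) 0.0005683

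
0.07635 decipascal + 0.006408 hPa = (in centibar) 0.0006484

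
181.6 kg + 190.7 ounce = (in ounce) 6596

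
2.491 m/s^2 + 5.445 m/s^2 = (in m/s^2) 7.936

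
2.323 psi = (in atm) 0.1581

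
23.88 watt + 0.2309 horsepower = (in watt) 196.1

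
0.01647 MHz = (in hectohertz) 164.7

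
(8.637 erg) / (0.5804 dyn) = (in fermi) 1.488e+14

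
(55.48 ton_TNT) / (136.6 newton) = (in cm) 1.699e+11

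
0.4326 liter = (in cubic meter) 0.0004326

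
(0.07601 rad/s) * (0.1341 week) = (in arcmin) 2.119e+07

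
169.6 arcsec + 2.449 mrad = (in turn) 0.0005206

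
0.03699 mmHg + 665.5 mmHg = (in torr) 665.5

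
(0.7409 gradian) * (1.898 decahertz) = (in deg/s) 12.66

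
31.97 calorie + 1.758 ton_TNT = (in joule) 7.355e+09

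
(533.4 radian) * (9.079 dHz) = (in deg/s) 2.775e+04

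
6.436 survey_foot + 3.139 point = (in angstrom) 1.963e+10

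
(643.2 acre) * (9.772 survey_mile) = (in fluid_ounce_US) 1.384e+15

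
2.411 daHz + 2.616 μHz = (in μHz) 2.411e+07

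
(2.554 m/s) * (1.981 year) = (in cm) 1.596e+10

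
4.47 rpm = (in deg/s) 26.82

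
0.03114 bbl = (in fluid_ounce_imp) 174.2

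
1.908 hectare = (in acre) 4.715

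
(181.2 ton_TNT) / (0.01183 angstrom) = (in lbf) 1.441e+23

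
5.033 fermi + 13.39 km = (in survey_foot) 4.393e+04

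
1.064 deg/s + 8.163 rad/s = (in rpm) 78.13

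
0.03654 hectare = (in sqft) 3933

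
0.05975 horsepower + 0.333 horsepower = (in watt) 292.9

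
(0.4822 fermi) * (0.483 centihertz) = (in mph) 5.21e-18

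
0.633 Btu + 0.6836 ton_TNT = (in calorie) 6.836e+08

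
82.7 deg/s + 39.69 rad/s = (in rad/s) 41.13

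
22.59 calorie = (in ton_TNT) 2.259e-08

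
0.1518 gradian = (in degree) 0.1366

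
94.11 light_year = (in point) 2.524e+21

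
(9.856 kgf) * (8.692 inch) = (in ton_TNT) 5.1e-09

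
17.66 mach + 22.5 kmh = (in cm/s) 6.019e+05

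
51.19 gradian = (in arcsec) 1.659e+05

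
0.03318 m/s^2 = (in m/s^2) 0.03318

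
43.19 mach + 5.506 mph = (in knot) 2.859e+04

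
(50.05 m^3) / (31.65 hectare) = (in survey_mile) 9.826e-08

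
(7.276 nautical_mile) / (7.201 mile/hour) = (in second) 4186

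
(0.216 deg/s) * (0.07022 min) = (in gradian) 1.011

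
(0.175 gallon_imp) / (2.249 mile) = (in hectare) 2.198e-11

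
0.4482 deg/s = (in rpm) 0.0747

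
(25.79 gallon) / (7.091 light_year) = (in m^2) 1.455e-18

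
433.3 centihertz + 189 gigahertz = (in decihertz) 1.89e+12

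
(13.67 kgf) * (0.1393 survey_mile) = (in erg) 3.005e+11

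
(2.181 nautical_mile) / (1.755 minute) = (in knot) 74.56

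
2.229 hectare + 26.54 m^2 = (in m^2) 2.232e+04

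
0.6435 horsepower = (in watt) 479.9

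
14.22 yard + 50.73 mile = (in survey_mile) 50.74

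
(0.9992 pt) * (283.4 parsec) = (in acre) 7.617e+11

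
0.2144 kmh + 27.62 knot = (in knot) 27.74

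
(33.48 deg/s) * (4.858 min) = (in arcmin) 5.855e+05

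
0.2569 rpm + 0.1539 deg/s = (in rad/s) 0.02959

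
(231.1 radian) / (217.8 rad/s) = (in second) 1.061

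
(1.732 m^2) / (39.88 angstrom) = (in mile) 2.699e+05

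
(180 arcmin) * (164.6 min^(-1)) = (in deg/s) 8.23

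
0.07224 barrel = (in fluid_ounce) 388.4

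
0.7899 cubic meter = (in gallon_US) 208.7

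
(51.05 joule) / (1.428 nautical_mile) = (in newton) 0.0193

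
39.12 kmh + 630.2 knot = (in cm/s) 3.351e+04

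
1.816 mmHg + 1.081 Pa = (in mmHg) 1.824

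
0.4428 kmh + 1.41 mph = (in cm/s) 75.33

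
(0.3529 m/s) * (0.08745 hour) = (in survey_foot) 364.5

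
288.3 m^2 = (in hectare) 0.02883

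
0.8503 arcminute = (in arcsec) 51.02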